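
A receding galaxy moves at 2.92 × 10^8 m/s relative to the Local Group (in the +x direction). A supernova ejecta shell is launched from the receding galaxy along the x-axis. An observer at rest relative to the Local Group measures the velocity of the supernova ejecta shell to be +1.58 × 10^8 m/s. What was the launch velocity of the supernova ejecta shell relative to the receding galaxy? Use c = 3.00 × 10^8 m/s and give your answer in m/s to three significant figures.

-2.75 × 10^8 m/s

v = 0.973c, u = 0.527c.
Invert the composition law: u' = (u − v)/(1 − uv/c²).
u' = (0.527 − 0.973) / (1 − (0.527)(0.973)) = -0.4467/0.4874 = -0.9165.
u' = -0.9165 × 3.00 × 10^8 m/s.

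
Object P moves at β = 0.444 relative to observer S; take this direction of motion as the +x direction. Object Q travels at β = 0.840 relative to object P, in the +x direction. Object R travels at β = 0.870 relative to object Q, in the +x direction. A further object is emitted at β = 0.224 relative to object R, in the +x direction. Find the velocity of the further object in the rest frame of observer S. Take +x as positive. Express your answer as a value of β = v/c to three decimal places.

β = 0.997

Apply u = (u' + v)/(1 + u'v/c²) successively, working outward toward observer S.
Start: velocity of object P relative to observer S = 0.4440c.
Compose with object Q (u' = 0.840 in object P frame): u_1 = (0.840 + 0.444) / (1 + 0.840·0.444) = 1.2840/1.3730 = 0.9352.
Compose with object R (u' = 0.870 in object Q frame): u_2 = (0.870 + 0.935) / (1 + 0.870·0.935) = 1.8052/1.8136 = 0.9954.
Compose with the further object (u' = 0.224 in object R frame): u_3 = (0.224 + 0.995) / (1 + 0.224·0.995) = 1.2194/1.2230 = 0.9971.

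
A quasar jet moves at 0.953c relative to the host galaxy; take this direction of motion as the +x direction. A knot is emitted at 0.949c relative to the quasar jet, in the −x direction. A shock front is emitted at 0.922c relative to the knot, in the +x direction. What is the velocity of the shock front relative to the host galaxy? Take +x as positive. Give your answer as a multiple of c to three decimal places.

Apply u = (u' + v)/(1 + u'v/c²) successively, working outward toward the host galaxy.
Start: velocity of the quasar jet relative to the host galaxy = 0.9530c.
Compose with the knot (u' = -0.949 in the quasar jet frame): u_1 = (-0.949 + 0.953) / (1 + (-0.949)·0.953) = 0.0040/0.0956 = 0.0418.
Compose with the shock front (u' = 0.922 in the knot frame): u_2 = (0.922 + 0.042) / (1 + 0.922·0.042) = 0.9638/1.0386 = 0.9280.

+0.928c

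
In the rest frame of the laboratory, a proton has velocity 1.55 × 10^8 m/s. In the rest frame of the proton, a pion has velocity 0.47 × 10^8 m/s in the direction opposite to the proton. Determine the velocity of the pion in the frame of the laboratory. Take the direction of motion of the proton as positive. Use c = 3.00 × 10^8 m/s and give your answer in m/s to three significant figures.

In units of c (dividing by 3.00 × 10^8 m/s): v = 0.517, u' = -0.157.
u = (u' + v)/(1 + u'v/c²):
u = (-0.157 + 0.517) / (1 + (-0.157)·0.517) = 0.3600/0.9191 = 0.3917
Converting back: u = 0.3917 × 3.00 × 10^8 m/s.

+1.18 × 10^8 m/s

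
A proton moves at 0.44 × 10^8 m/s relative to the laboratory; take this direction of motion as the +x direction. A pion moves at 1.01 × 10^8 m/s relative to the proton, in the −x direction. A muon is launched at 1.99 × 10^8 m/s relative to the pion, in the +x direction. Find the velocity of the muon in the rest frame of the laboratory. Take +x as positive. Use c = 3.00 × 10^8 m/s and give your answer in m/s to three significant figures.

Apply u = (u' + v)/(1 + u'v/c²) successively, working outward toward the laboratory.
(Dividing each given speed by c = 3.00 × 10^8 m/s to work in units of c.)
Start: velocity of the proton relative to the laboratory = 0.1467c.
Compose with the pion (u' = -0.337 in the proton frame): u_1 = (-0.337 + 0.147) / (1 + (-0.337)·0.147) = -0.1900/0.9506 = -0.1999.
Compose with the muon (u' = 0.663 in the pion frame): u_2 = (0.663 + (-0.200)) / (1 + 0.663·(-0.200)) = 0.4635/0.8674 = 0.5343.
So u = 0.5343 × 3.00 × 10^8 m/s.

+1.60 × 10^8 m/s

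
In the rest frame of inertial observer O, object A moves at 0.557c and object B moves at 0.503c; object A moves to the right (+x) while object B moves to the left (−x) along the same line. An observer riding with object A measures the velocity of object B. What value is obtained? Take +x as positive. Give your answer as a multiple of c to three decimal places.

β_A = 0.557, β_B = -0.503.
Transform to A's frame with the inverse velocity-addition law: u' = (u − v)/(1 − uv/c²), taking u = β_B and v = β_A.
u' = (-0.503 − 0.557) / (1 − (0.557)(-0.503)) = -1.0600/1.2802 = -0.8280.

-0.828c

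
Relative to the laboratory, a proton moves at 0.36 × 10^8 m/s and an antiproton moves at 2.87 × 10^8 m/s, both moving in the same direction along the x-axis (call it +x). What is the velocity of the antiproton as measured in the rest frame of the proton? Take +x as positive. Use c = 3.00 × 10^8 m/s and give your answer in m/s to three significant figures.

β_A = 0.120, β_B = 0.957 (dividing each by c = 3.00 × 10^8 m/s).
Transform to A's frame with the inverse velocity-addition law: u' = (u − v)/(1 − uv/c²), taking u = β_B and v = β_A.
u' = (0.957 − 0.120) / (1 − (0.120)(0.957)) = 0.8367/0.8852 = 0.9452.
u' = 0.9452 × 3.00 × 10^8 m/s.

+2.84 × 10^8 m/s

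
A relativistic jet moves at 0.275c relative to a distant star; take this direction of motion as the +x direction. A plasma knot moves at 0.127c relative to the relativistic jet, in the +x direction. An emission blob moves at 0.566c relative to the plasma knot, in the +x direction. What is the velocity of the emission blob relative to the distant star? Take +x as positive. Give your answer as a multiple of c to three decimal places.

0.782c

Apply u = (u' + v)/(1 + u'v/c²) successively, working outward toward the distant star.
Start: velocity of the relativistic jet relative to the distant star = 0.2750c.
Compose with the plasma knot (u' = 0.127 in the relativistic jet frame): u_1 = (0.127 + 0.275) / (1 + 0.127·0.275) = 0.4020/1.0349 = 0.3884.
Compose with the emission blob (u' = 0.566 in the plasma knot frame): u_2 = (0.566 + 0.388) / (1 + 0.566·0.388) = 0.9544/1.2199 = 0.7824.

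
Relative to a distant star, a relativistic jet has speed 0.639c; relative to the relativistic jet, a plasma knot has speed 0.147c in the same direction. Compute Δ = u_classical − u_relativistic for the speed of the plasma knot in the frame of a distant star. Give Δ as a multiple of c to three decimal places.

Δ = 0.067c

Galilean: u_cl = 0.147 + 0.639 = 0.7860.
Relativistic: u_rel = (0.147 + 0.639) / (1 + 0.147·0.639) = 0.7860/1.0939 = 0.7185.
Δ = 0.7860 − 0.7185 = 0.0675.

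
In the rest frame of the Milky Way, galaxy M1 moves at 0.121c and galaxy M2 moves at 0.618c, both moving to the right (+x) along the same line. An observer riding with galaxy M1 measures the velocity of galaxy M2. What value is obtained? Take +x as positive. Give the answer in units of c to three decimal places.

+0.537c

β_A = 0.121, β_B = 0.618.
Transform to A's frame with the inverse velocity-addition law: u' = (u − v)/(1 − uv/c²), taking u = β_B and v = β_A.
u' = (0.618 − 0.121) / (1 − (0.121)(0.618)) = 0.4970/0.9252 = 0.5372.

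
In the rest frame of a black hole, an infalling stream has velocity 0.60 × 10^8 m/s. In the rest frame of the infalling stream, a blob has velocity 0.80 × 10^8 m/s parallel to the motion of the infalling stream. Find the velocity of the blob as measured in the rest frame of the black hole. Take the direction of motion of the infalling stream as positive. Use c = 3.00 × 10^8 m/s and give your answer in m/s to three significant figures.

1.33 × 10^8 m/s

In units of c (dividing by 3.00 × 10^8 m/s): v = 0.200, u' = 0.267.
u = (u' + v)/(1 + u'v/c²):
u = (0.267 + 0.200) / (1 + 0.267·0.200) = 0.4667/1.0533 = 0.4430
Converting back: u = 0.4430 × 3.00 × 10^8 m/s.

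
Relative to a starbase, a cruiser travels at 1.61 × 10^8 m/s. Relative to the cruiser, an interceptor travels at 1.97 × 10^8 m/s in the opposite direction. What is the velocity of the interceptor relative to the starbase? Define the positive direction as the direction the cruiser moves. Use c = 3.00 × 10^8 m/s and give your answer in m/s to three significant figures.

In units of c (dividing by 3.00 × 10^8 m/s): v = 0.537, u' = -0.657.
u = (u' + v)/(1 + u'v/c²):
u = (-0.657 + 0.537) / (1 + (-0.657)·0.537) = -0.1200/0.6476 = -0.1853
Converting back: u = -0.1853 × 3.00 × 10^8 m/s.

-5.56 × 10^7 m/s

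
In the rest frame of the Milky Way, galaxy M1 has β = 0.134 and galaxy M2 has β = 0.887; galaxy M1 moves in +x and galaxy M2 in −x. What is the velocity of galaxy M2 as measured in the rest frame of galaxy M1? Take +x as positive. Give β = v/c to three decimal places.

β = -0.913

β_A = 0.134, β_B = -0.887.
Transform to A's frame with the inverse velocity-addition law: u' = (u − v)/(1 − uv/c²), taking u = β_B and v = β_A.
u' = (-0.887 − 0.134) / (1 − (0.134)(-0.887)) = -1.0210/1.1189 = -0.9125.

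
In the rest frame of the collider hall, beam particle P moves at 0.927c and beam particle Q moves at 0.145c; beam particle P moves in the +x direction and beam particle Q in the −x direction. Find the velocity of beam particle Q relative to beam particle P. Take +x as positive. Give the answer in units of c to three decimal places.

β_A = 0.927, β_B = -0.145.
Transform to A's frame with the inverse velocity-addition law: u' = (u − v)/(1 − uv/c²), taking u = β_B and v = β_A.
u' = (-0.145 − 0.927) / (1 − (0.927)(-0.145)) = -1.0720/1.1344 = -0.9450.

-0.945c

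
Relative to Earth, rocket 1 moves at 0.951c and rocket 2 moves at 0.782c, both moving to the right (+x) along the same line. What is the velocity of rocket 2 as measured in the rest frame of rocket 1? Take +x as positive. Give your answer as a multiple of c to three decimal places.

β_A = 0.951, β_B = 0.782.
Transform to A's frame with the inverse velocity-addition law: u' = (u − v)/(1 − uv/c²), taking u = β_B and v = β_A.
u' = (0.782 − 0.951) / (1 − (0.951)(0.782)) = -0.1690/0.2563 = -0.6593.

-0.659c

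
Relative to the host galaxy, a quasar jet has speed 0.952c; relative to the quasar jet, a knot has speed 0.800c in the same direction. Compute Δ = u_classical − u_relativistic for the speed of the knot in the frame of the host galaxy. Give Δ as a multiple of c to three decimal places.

Galilean: u_cl = 0.800 + 0.952 = 1.7520.
Relativistic: u_rel = (0.800 + 0.952) / (1 + 0.800·0.952) = 1.7520/1.7616 = 0.9946.
Δ = 1.7520 − 0.9946 = 0.7574.
(The classical prediction exceeds c; the relativistic result does not.)

Δ = 0.757c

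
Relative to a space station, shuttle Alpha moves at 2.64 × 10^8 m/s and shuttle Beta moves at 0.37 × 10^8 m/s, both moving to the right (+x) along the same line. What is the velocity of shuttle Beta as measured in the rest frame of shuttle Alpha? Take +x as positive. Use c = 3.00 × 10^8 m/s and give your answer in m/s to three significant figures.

-2.55 × 10^8 m/s

β_A = 0.880, β_B = 0.123 (dividing each by c = 3.00 × 10^8 m/s).
Transform to A's frame with the inverse velocity-addition law: u' = (u − v)/(1 − uv/c²), taking u = β_B and v = β_A.
u' = (0.123 − 0.880) / (1 − (0.880)(0.123)) = -0.7567/0.8915 = -0.8488.
u' = -0.8488 × 3.00 × 10^8 m/s.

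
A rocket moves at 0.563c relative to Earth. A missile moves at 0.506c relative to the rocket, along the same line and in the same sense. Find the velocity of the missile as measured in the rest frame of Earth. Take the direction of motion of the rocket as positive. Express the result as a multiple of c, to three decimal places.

With v = 0.563 and u' = 0.506 (in units of c),
u = (u' + v)/(1 + u'v/c²):
u = (0.506 + 0.563) / (1 + 0.506·0.563) = 1.0690/1.2849 = 0.8320
(Galilean addition would give +1.069c, exceeding c.)

0.832c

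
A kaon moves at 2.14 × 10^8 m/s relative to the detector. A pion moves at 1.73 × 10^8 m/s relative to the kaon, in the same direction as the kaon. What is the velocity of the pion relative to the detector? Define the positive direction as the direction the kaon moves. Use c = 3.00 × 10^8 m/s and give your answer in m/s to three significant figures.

2.74 × 10^8 m/s

In units of c (dividing by 3.00 × 10^8 m/s): v = 0.713, u' = 0.577.
u = (u' + v)/(1 + u'v/c²):
u = (0.577 + 0.713) / (1 + 0.577·0.713) = 1.2900/1.4114 = 0.9140
Converting back: u = 0.9140 × 3.00 × 10^8 m/s.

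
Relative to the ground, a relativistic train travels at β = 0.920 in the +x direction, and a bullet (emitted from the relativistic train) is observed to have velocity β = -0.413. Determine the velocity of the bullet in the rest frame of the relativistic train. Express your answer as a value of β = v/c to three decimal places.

Invert the composition law: u' = (u − v)/(1 − uv/c²).
u' = (-0.413 − 0.920) / (1 − (-0.413)(0.920)) = -1.3330/1.3800 = -0.9660.

β = -0.966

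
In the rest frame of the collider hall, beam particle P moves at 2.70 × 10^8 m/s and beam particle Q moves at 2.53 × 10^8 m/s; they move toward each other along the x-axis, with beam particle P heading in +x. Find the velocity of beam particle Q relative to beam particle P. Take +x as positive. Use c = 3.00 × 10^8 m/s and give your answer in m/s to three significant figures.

β_A = 0.900, β_B = -0.843 (dividing each by c = 3.00 × 10^8 m/s).
Transform to A's frame with the inverse velocity-addition law: u' = (u − v)/(1 − uv/c²), taking u = β_B and v = β_A.
u' = (-0.843 − 0.900) / (1 − (0.900)(-0.843)) = -1.7433/1.7590 = -0.9911.
u' = -0.9911 × 3.00 × 10^8 m/s.

-2.97 × 10^8 m/s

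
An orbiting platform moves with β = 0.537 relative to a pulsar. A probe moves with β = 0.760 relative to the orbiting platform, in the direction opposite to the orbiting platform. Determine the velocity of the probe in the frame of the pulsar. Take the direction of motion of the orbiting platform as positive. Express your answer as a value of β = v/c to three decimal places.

β = -0.377

With v = 0.537 and u' = -0.760 (in units of c),
u = (u' + v)/(1 + u'v/c²):
u = (-0.760 + 0.537) / (1 + (-0.760)·0.537) = -0.2230/0.5919 = -0.3768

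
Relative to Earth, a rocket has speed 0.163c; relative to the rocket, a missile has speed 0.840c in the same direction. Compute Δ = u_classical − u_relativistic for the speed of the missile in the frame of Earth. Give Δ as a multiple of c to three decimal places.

Galilean: u_cl = 0.840 + 0.163 = 1.0030.
Relativistic: u_rel = (0.840 + 0.163) / (1 + 0.840·0.163) = 1.0030/1.1369 = 0.8822.
Δ = 1.0030 − 0.8822 = 0.1208.
(The classical prediction exceeds c; the relativistic result does not.)

Δ = 0.121c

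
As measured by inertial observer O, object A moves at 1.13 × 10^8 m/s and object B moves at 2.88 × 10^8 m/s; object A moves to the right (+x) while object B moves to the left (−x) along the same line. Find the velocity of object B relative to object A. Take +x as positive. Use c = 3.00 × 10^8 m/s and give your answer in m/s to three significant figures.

-2.95 × 10^8 m/s

β_A = 0.377, β_B = -0.960 (dividing each by c = 3.00 × 10^8 m/s).
Transform to A's frame with the inverse velocity-addition law: u' = (u − v)/(1 − uv/c²), taking u = β_B and v = β_A.
u' = (-0.960 − 0.377) / (1 − (0.377)(-0.960)) = -1.3367/1.3616 = -0.9817.
u' = -0.9817 × 3.00 × 10^8 m/s.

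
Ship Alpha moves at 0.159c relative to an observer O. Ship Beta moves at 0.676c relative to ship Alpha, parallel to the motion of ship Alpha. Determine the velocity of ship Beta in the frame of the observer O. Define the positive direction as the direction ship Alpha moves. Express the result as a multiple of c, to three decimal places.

With v = 0.159 and u' = 0.676 (in units of c),
u = (u' + v)/(1 + u'v/c²):
u = (0.676 + 0.159) / (1 + 0.676·0.159) = 0.8350/1.1075 = 0.7540

0.754c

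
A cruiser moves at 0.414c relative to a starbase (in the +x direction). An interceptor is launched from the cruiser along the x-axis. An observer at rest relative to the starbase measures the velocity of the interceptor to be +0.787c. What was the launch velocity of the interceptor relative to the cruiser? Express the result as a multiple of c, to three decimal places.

Invert the composition law: u' = (u − v)/(1 − uv/c²).
u' = (0.787 − 0.414) / (1 − (0.787)(0.414)) = 0.3730/0.6742 = 0.5533.

+0.553c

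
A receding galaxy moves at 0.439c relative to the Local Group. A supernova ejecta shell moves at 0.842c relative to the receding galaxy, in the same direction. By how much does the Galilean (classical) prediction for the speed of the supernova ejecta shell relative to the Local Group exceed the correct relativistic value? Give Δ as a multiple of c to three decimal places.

Galilean: u_cl = 0.842 + 0.439 = 1.2810.
Relativistic: u_rel = (0.842 + 0.439) / (1 + 0.842·0.439) = 1.2810/1.3696 = 0.9353.
Δ = 1.2810 − 0.9353 = 0.3457.
(The classical prediction exceeds c; the relativistic result does not.)

Δ = 0.346c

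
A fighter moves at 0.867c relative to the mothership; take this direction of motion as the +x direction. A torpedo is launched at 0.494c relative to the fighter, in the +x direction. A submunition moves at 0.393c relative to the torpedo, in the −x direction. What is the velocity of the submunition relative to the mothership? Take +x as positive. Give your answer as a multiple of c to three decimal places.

Apply u = (u' + v)/(1 + u'v/c²) successively, working outward toward the mothership.
Start: velocity of the fighter relative to the mothership = 0.8670c.
Compose with the torpedo (u' = 0.494 in the fighter frame): u_1 = (0.494 + 0.867) / (1 + 0.494·0.867) = 1.3610/1.4283 = 0.9529.
Compose with the submunition (u' = -0.393 in the torpedo frame): u_2 = (-0.393 + 0.953) / (1 + (-0.393)·0.953) = 0.5599/0.6255 = 0.8951.

+0.895c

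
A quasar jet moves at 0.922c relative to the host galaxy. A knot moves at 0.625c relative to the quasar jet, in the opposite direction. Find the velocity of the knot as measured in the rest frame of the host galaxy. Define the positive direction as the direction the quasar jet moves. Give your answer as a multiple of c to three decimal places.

+0.701c

With v = 0.922 and u' = -0.625 (in units of c),
u = (u' + v)/(1 + u'v/c²):
u = (-0.625 + 0.922) / (1 + (-0.625)·0.922) = 0.2970/0.4238 = 0.7009
(Galilean addition would give +0.297c.)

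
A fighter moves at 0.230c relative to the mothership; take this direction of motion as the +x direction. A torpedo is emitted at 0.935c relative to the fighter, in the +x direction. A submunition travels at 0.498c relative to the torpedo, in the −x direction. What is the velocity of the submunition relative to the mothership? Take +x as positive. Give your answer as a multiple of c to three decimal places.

+0.882c

Apply u = (u' + v)/(1 + u'v/c²) successively, working outward toward the mothership.
Start: velocity of the fighter relative to the mothership = 0.2300c.
Compose with the torpedo (u' = 0.935 in the fighter frame): u_1 = (0.935 + 0.230) / (1 + 0.935·0.230) = 1.1650/1.2150 = 0.9588.
Compose with the submunition (u' = -0.498 in the torpedo frame): u_2 = (-0.498 + 0.959) / (1 + (-0.498)·0.959) = 0.4608/0.5225 = 0.8819.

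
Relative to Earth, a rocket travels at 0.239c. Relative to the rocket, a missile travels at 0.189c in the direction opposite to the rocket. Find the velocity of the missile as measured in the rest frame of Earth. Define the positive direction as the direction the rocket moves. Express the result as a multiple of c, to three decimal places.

With v = 0.239 and u' = -0.189 (in units of c),
u = (u' + v)/(1 + u'v/c²):
u = (-0.189 + 0.239) / (1 + (-0.189)·0.239) = 0.0500/0.9548 = 0.0524
(Galilean addition would give +0.050c.)

+0.052c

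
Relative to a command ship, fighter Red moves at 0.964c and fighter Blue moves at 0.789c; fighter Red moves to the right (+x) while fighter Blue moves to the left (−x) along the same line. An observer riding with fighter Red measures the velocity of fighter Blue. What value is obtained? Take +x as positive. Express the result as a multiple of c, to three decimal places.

β_A = 0.964, β_B = -0.789.
Transform to A's frame with the inverse velocity-addition law: u' = (u − v)/(1 − uv/c²), taking u = β_B and v = β_A.
u' = (-0.789 − 0.964) / (1 − (0.964)(-0.789)) = -1.7530/1.7606 = -0.9957.

-0.996c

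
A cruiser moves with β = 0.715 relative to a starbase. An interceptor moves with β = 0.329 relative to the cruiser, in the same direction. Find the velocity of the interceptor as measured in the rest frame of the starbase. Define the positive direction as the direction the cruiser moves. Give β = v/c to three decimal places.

β = 0.845

With v = 0.715 and u' = 0.329 (in units of c),
u = (u' + v)/(1 + u'v/c²):
u = (0.329 + 0.715) / (1 + 0.329·0.715) = 1.0440/1.2352 = 0.8452
(Galilean addition would give +1.044c, exceeding c.)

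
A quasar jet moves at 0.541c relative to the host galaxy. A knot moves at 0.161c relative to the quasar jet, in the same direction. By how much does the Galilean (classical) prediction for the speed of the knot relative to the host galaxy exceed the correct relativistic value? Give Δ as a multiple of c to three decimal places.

Galilean: u_cl = 0.161 + 0.541 = 0.7020.
Relativistic: u_rel = (0.161 + 0.541) / (1 + 0.161·0.541) = 0.7020/1.0871 = 0.6458.
Δ = 0.7020 − 0.6458 = 0.0562.

Δ = 0.056c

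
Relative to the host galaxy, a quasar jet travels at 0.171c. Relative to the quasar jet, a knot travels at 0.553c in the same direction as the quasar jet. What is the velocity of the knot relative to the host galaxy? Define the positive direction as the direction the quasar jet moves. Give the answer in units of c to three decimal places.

0.661c

With v = 0.171 and u' = 0.553 (in units of c),
u = (u' + v)/(1 + u'v/c²):
u = (0.553 + 0.171) / (1 + 0.553·0.171) = 0.7240/1.0946 = 0.6615
(Galilean addition would give +0.724c.)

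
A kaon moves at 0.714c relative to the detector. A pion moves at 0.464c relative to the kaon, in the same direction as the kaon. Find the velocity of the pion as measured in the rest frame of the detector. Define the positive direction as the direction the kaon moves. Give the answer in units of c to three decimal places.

With v = 0.714 and u' = 0.464 (in units of c),
u = (u' + v)/(1 + u'v/c²):
u = (0.464 + 0.714) / (1 + 0.464·0.714) = 1.1780/1.3313 = 0.8849

0.885c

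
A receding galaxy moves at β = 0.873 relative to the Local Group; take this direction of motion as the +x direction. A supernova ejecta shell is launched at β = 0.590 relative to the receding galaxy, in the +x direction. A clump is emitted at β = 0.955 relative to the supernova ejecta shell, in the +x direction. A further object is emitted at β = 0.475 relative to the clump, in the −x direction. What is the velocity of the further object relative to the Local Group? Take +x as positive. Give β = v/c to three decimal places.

β = +0.998

Apply u = (u' + v)/(1 + u'v/c²) successively, working outward toward the Local Group.
Start: velocity of the receding galaxy relative to the Local Group = 0.8730c.
Compose with the supernova ejecta shell (u' = 0.590 in the receding galaxy frame): u_1 = (0.590 + 0.873) / (1 + 0.590·0.873) = 1.4630/1.5151 = 0.9656.
Compose with the clump (u' = 0.955 in the supernova ejecta shell frame): u_2 = (0.955 + 0.966) / (1 + 0.955·0.966) = 1.9206/1.9222 = 0.9992.
Compose with the further object (u' = -0.475 in the clump frame): u_3 = (-0.475 + 0.999) / (1 + (-0.475)·0.999) = 0.5242/0.5254 = 0.9977.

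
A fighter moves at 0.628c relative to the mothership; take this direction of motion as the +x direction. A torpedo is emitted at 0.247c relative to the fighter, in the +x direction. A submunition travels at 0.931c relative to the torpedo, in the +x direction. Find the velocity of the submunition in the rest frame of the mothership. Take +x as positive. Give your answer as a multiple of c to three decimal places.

Apply u = (u' + v)/(1 + u'v/c²) successively, working outward toward the mothership.
Start: velocity of the fighter relative to the mothership = 0.6280c.
Compose with the torpedo (u' = 0.247 in the fighter frame): u_1 = (0.247 + 0.628) / (1 + 0.247·0.628) = 0.8750/1.1551 = 0.7575.
Compose with the submunition (u' = 0.931 in the torpedo frame): u_2 = (0.931 + 0.757) / (1 + 0.931·0.757) = 1.6885/1.7052 = 0.9902.

0.990c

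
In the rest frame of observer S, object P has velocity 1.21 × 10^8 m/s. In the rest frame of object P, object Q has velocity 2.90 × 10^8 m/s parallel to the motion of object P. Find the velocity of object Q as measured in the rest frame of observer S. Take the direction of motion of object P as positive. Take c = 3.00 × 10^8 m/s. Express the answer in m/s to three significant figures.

2.96 × 10^8 m/s

In units of c (dividing by 3.00 × 10^8 m/s): v = 0.403, u' = 0.967.
u = (u' + v)/(1 + u'v/c²):
u = (0.967 + 0.403) / (1 + 0.967·0.403) = 1.3700/1.3899 = 0.9857
(Galilean addition would give +1.370c, exceeding c.)
Converting back: u = 0.9857 × 3.00 × 10^8 m/s.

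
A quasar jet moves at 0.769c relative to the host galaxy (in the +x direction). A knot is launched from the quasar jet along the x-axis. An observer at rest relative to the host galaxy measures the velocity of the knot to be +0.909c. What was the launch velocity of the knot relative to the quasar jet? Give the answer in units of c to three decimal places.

+0.465c

Invert the composition law: u' = (u − v)/(1 − uv/c²).
u' = (0.909 − 0.769) / (1 − (0.909)(0.769)) = 0.1400/0.3010 = 0.4651.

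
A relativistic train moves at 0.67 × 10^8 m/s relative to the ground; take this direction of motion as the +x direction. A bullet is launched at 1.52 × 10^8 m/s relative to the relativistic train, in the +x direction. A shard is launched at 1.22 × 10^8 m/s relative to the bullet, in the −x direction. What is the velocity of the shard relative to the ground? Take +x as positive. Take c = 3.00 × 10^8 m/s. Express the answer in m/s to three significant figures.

Apply u = (u' + v)/(1 + u'v/c²) successively, working outward toward the ground.
(Dividing each given speed by c = 3.00 × 10^8 m/s to work in units of c.)
Start: velocity of the relativistic train relative to the ground = 0.2233c.
Compose with the bullet (u' = 0.507 in the relativistic train frame): u_1 = (0.507 + 0.223) / (1 + 0.507·0.223) = 0.7300/1.1132 = 0.6558.
Compose with the shard (u' = -0.407 in the bullet frame): u_2 = (-0.407 + 0.656) / (1 + (-0.407)·0.656) = 0.2491/0.7333 = 0.3397.
So u = 0.3397 × 3.00 × 10^8 m/s.

+1.02 × 10^8 m/s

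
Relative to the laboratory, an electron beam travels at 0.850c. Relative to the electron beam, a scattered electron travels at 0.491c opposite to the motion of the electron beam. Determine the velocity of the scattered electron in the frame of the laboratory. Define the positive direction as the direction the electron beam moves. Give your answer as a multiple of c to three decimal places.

With v = 0.850 and u' = -0.491 (in units of c),
u = (u' + v)/(1 + u'v/c²):
u = (-0.491 + 0.850) / (1 + (-0.491)·0.850) = 0.3590/0.5827 = 0.6162

+0.616c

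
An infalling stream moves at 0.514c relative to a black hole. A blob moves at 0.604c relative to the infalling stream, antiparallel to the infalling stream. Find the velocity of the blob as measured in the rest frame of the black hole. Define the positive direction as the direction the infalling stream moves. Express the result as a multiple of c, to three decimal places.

-0.131c

With v = 0.514 and u' = -0.604 (in units of c),
u = (u' + v)/(1 + u'v/c²):
u = (-0.604 + 0.514) / (1 + (-0.604)·0.514) = -0.0900/0.6895 = -0.1305
(Galilean addition would give -0.090c.)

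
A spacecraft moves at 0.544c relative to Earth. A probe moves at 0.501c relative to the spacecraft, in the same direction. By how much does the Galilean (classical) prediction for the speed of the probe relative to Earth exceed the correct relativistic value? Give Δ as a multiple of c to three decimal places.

Galilean: u_cl = 0.501 + 0.544 = 1.0450.
Relativistic: u_rel = (0.501 + 0.544) / (1 + 0.501·0.544) = 1.0450/1.2725 = 0.8212.
Δ = 1.0450 − 0.8212 = 0.2238.
(The classical prediction exceeds c; the relativistic result does not.)

Δ = 0.224c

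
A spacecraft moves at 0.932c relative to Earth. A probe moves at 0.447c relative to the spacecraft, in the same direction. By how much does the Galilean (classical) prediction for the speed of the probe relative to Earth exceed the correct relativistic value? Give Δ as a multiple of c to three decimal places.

Galilean: u_cl = 0.447 + 0.932 = 1.3790.
Relativistic: u_rel = (0.447 + 0.932) / (1 + 0.447·0.932) = 1.3790/1.4166 = 0.9735.
Δ = 1.3790 − 0.9735 = 0.4055.
(The classical prediction exceeds c; the relativistic result does not.)

Δ = 0.406c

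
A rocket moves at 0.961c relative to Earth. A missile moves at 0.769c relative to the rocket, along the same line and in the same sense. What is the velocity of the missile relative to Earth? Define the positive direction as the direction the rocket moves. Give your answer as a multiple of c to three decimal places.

With v = 0.961 and u' = 0.769 (in units of c),
u = (u' + v)/(1 + u'v/c²):
u = (0.769 + 0.961) / (1 + 0.769·0.961) = 1.7300/1.7390 = 0.9948
(Galilean addition would give +1.730c, exceeding c.)

0.995c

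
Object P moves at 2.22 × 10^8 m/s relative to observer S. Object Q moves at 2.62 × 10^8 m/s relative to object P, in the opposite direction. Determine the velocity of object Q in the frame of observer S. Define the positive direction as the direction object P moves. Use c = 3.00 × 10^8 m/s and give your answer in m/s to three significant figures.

In units of c (dividing by 3.00 × 10^8 m/s): v = 0.740, u' = -0.873.
u = (u' + v)/(1 + u'v/c²):
u = (-0.873 + 0.740) / (1 + (-0.873)·0.740) = -0.1333/0.3537 = -0.3769
Converting back: u = -0.3769 × 3.00 × 10^8 m/s.

-1.13 × 10^8 m/s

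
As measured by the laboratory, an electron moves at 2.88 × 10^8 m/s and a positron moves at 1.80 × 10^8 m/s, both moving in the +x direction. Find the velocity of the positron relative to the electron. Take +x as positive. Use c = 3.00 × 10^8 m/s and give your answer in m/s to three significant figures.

-2.55 × 10^8 m/s

β_A = 0.960, β_B = 0.600 (dividing each by c = 3.00 × 10^8 m/s).
Transform to A's frame with the inverse velocity-addition law: u' = (u − v)/(1 − uv/c²), taking u = β_B and v = β_A.
u' = (0.600 − 0.960) / (1 − (0.960)(0.600)) = -0.3600/0.4240 = -0.8491.
u' = -0.8491 × 3.00 × 10^8 m/s.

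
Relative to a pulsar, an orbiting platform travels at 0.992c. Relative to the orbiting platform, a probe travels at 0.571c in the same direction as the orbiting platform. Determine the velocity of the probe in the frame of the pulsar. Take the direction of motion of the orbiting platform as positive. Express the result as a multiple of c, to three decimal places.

0.998c

With v = 0.992 and u' = 0.571 (in units of c),
u = (u' + v)/(1 + u'v/c²):
u = (0.571 + 0.992) / (1 + 0.571·0.992) = 1.5630/1.5664 = 0.9978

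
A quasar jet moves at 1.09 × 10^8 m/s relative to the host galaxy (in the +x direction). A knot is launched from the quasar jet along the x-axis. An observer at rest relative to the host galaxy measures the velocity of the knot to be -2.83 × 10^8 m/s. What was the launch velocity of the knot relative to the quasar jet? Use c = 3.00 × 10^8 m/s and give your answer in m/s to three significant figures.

v = 0.363c, u = -0.943c.
Invert the composition law: u' = (u − v)/(1 − uv/c²).
u' = (-0.943 − 0.363) / (1 − (-0.943)(0.363)) = -1.3067/1.3427 = -0.9731.
u' = -0.9731 × 3.00 × 10^8 m/s.

-2.92 × 10^8 m/s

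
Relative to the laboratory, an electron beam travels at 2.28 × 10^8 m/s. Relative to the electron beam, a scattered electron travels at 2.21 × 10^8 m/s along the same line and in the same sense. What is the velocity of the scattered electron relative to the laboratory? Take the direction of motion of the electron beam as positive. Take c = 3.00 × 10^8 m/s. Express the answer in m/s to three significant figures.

In units of c (dividing by 3.00 × 10^8 m/s): v = 0.760, u' = 0.737.
u = (u' + v)/(1 + u'v/c²):
u = (0.737 + 0.760) / (1 + 0.737·0.760) = 1.4967/1.5599 = 0.9595
(Galilean addition would give +1.497c, exceeding c.)
Converting back: u = 0.9595 × 3.00 × 10^8 m/s.

2.88 × 10^8 m/s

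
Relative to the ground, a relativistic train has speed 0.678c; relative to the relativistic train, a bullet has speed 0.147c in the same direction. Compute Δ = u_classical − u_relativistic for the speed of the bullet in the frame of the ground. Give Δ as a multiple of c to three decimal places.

Δ = 0.075c

Galilean: u_cl = 0.147 + 0.678 = 0.8250.
Relativistic: u_rel = (0.147 + 0.678) / (1 + 0.147·0.678) = 0.8250/1.0997 = 0.7502.
Δ = 0.8250 − 0.7502 = 0.0748.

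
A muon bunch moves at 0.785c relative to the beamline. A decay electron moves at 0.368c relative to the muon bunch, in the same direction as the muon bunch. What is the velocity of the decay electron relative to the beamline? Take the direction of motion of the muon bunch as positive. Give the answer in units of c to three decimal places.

0.895c

With v = 0.785 and u' = 0.368 (in units of c),
u = (u' + v)/(1 + u'v/c²):
u = (0.368 + 0.785) / (1 + 0.368·0.785) = 1.1530/1.2889 = 0.8946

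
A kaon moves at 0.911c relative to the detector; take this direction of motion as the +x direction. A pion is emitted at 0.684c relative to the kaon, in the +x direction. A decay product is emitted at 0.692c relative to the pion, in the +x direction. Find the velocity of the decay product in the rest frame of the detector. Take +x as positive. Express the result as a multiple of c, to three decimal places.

0.997c

Apply u = (u' + v)/(1 + u'v/c²) successively, working outward toward the detector.
Start: velocity of the kaon relative to the detector = 0.9110c.
Compose with the pion (u' = 0.684 in the kaon frame): u_1 = (0.684 + 0.911) / (1 + 0.684·0.911) = 1.5950/1.6231 = 0.9827.
Compose with the decay product (u' = 0.692 in the pion frame): u_2 = (0.692 + 0.983) / (1 + 0.692·0.983) = 1.6747/1.6800 = 0.9968.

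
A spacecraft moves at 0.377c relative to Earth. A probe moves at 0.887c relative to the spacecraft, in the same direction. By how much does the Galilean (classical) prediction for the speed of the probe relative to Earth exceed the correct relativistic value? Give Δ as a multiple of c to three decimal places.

Galilean: u_cl = 0.887 + 0.377 = 1.2640.
Relativistic: u_rel = (0.887 + 0.377) / (1 + 0.887·0.377) = 1.2640/1.3344 = 0.9472.
Δ = 1.2640 − 0.9472 = 0.3168.
(The classical prediction exceeds c; the relativistic result does not.)

Δ = 0.317c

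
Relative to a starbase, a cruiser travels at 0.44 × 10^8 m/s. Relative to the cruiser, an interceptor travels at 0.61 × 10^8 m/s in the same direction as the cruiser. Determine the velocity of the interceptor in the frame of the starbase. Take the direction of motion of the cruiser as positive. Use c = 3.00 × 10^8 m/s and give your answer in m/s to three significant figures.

1.02 × 10^8 m/s

In units of c (dividing by 3.00 × 10^8 m/s): v = 0.147, u' = 0.203.
u = (u' + v)/(1 + u'v/c²):
u = (0.203 + 0.147) / (1 + 0.203·0.147) = 0.3500/1.0298 = 0.3399
Converting back: u = 0.3399 × 3.00 × 10^8 m/s.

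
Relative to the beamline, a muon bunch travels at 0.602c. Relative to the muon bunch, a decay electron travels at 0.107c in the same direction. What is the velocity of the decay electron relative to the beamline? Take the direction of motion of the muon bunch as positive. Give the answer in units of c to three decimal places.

0.666c

With v = 0.602 and u' = 0.107 (in units of c),
u = (u' + v)/(1 + u'v/c²):
u = (0.107 + 0.602) / (1 + 0.107·0.602) = 0.7090/1.0644 = 0.6661
(Galilean addition would give +0.709c.)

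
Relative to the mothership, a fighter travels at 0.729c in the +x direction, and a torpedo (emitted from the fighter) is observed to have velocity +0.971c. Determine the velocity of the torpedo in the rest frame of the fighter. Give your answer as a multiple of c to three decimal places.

+0.828c

Invert the composition law: u' = (u − v)/(1 − uv/c²).
u' = (0.971 − 0.729) / (1 − (0.971)(0.729)) = 0.2420/0.2921 = 0.8284.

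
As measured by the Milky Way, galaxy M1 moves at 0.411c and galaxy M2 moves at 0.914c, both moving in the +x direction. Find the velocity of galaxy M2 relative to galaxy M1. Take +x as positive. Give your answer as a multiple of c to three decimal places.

β_A = 0.411, β_B = 0.914.
Transform to A's frame with the inverse velocity-addition law: u' = (u − v)/(1 − uv/c²), taking u = β_B and v = β_A.
u' = (0.914 − 0.411) / (1 − (0.411)(0.914)) = 0.5030/0.6243 = 0.8056.

+0.806c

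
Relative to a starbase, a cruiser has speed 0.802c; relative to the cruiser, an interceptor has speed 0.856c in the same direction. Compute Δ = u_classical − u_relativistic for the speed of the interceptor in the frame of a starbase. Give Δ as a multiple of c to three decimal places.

Galilean: u_cl = 0.856 + 0.802 = 1.6580.
Relativistic: u_rel = (0.856 + 0.802) / (1 + 0.856·0.802) = 1.6580/1.6865 = 0.9831.
Δ = 1.6580 − 0.9831 = 0.6749.
(The classical prediction exceeds c; the relativistic result does not.)

Δ = 0.675c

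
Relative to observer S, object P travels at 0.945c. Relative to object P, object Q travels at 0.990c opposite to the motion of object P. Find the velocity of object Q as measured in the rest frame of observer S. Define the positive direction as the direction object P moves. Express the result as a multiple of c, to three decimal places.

With v = 0.945 and u' = -0.990 (in units of c),
u = (u' + v)/(1 + u'v/c²):
u = (-0.990 + 0.945) / (1 + (-0.990)·0.945) = -0.0450/0.0644 = -0.6982

-0.698c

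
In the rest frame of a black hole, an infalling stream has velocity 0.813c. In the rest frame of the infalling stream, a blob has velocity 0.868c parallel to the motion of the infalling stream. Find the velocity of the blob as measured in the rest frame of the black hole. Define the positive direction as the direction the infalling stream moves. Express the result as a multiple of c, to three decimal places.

With v = 0.813 and u' = 0.868 (in units of c),
u = (u' + v)/(1 + u'v/c²):
u = (0.868 + 0.813) / (1 + 0.868·0.813) = 1.6810/1.7057 = 0.9855
(Galilean addition would give +1.681c, exceeding c.)

0.986c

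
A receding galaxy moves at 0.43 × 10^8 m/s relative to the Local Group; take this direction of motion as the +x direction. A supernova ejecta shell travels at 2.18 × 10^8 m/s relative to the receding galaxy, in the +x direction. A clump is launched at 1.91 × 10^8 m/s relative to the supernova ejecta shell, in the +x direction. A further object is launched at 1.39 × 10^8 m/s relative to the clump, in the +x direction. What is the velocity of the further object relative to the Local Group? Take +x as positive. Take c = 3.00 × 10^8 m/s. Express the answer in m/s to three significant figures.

Apply u = (u' + v)/(1 + u'v/c²) successively, working outward toward the Local Group.
(Dividing each given speed by c = 3.00 × 10^8 m/s to work in units of c.)
Start: velocity of the receding galaxy relative to the Local Group = 0.1433c.
Compose with the supernova ejecta shell (u' = 0.727 in the receding galaxy frame): u_1 = (0.727 + 0.143) / (1 + 0.727·0.143) = 0.8700/1.1042 = 0.7879.
Compose with the clump (u' = 0.637 in the supernova ejecta shell frame): u_2 = (0.637 + 0.788) / (1 + 0.637·0.788) = 1.4246/1.5017 = 0.9487.
Compose with the further object (u' = 0.463 in the clump frame): u_3 = (0.463 + 0.949) / (1 + 0.463·0.949) = 1.4120/1.4396 = 0.9809.
So u = 0.9809 × 3.00 × 10^8 m/s.

2.94 × 10^8 m/s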